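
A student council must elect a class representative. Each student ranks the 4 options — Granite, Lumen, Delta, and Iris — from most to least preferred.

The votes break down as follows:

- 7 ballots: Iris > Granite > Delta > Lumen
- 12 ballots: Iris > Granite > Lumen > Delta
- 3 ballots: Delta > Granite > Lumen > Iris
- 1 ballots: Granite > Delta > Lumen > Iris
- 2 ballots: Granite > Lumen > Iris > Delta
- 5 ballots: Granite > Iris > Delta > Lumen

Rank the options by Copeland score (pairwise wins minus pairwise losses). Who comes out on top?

Pairwise results:
  Granite vs Lumen: Granite wins 30–0.
  Granite vs Delta: Granite wins 27–3.
  Granite vs Iris: Iris wins 19–11.
  Lumen vs Delta: Delta wins 16–14.
  Lumen vs Iris: Iris wins 24–6.
  Delta vs Iris: Iris wins 26–4.
Copeland scores (wins − losses):
  Granite: 2 − 1 = 1
  Lumen: 0 − 3 = -3
  Delta: 1 − 2 = -1
  Iris: 3 − 0 = 3
Iris has the best Copeland score.

Iris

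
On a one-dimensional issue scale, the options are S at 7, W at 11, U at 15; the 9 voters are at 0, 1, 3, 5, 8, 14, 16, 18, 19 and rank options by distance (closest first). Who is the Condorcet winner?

S

With single-peaked preferences on a line, the Condorcet winner is the candidate closest to the median voter.
The median voter (position 8) is closest to S at 7.
Check: S vs U — voters closer to S: 5 of 9.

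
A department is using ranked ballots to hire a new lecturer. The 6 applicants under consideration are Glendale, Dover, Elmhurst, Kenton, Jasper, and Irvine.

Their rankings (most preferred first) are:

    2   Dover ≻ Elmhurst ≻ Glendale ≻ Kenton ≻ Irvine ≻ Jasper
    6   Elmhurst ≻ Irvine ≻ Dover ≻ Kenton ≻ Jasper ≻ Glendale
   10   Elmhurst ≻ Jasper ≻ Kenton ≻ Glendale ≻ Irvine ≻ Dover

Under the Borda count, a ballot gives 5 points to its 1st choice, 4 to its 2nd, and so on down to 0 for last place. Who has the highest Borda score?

Borda scores:
  Glendale: 2·3 + 6·0 + 10·2 = 26
  Dover: 2·5 + 6·3 + 10·0 = 28
  Elmhurst: 2·4 + 6·5 + 10·5 = 88
  Kenton: 2·2 + 6·2 + 10·3 = 46
  Jasper: 2·0 + 6·1 + 10·4 = 46
  Irvine: 2·1 + 6·4 + 10·1 = 36
Elmhurst has the highest total.

Elmhurst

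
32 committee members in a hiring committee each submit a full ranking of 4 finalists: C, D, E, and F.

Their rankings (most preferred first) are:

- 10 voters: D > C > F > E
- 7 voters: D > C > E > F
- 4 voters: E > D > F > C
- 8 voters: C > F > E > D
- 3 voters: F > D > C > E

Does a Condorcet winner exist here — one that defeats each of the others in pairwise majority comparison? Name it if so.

Head-to-head results (32 voters total):
C vs D: D wins 24–8.
C vs E: C wins 28–4.
C vs F: C wins 25–7.
D vs E: D wins 20–12.
D vs F: D wins 21–11.
E vs F: F wins 21–11.
D beats each rival — C (24–8), E (20–12), F (21–11) — so D is the Condorcet winner.

D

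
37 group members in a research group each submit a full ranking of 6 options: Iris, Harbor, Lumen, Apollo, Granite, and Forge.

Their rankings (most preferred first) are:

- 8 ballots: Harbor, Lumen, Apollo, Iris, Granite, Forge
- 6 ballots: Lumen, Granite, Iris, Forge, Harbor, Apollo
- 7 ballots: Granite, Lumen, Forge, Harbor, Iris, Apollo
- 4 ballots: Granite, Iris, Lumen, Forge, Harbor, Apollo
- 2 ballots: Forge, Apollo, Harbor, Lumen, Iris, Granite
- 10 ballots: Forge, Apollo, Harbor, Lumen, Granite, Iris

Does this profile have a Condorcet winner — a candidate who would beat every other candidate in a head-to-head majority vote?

No

Head-to-head results (37 voters total):
Iris vs Harbor: Harbor wins 27–10.
Iris vs Lumen: Lumen wins 33–4.
Iris vs Apollo: Apollo wins 20–17.
Iris vs Granite: Granite wins 27–10.
Iris vs Forge: Forge wins 19–18.
Harbor vs Lumen: Harbor wins 20–17.
Harbor vs Apollo: Harbor wins 25–12.
Harbor vs Granite: Harbor wins 20–17.
Harbor vs Forge: Forge wins 29–8.
Lumen vs Apollo: Lumen wins 25–12.
Lumen vs Granite: Lumen wins 26–11.
Lumen vs Forge: Lumen wins 25–12.
Apollo vs Granite: Apollo wins 20–17.
Apollo vs Forge: Forge wins 29–8.
Granite vs Forge: Granite wins 25–12.
No candidate beats all others: Harbor beats Lumen beats Forge beats Harbor, a majority cycle.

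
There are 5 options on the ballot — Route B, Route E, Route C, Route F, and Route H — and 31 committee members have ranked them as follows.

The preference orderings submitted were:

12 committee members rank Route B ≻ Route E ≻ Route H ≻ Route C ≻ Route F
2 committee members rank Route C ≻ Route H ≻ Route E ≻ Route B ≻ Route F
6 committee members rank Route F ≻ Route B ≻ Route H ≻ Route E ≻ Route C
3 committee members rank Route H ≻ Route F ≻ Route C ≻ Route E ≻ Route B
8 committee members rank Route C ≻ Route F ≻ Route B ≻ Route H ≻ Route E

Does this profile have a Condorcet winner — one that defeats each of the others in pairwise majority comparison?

No

Head-to-head results (31 voters total):
Route B vs Route E: Route B wins 26–5.
Route B vs Route C: Route B wins 18–13.
Route B vs Route F: Route F wins 17–14.
Route B vs Route H: Route B wins 26–5.
Route E vs Route C: Route E wins 18–13.
Route E vs Route F: Route F wins 17–14.
Route E vs Route H: Route H wins 19–12.
Route C vs Route F: Route C wins 22–9.
Route C vs Route H: Route H wins 21–10.
Route F vs Route H: Route H wins 17–14.
No candidate beats all others: Route B beats Route C beats Route F beats Route B, a majority cycle.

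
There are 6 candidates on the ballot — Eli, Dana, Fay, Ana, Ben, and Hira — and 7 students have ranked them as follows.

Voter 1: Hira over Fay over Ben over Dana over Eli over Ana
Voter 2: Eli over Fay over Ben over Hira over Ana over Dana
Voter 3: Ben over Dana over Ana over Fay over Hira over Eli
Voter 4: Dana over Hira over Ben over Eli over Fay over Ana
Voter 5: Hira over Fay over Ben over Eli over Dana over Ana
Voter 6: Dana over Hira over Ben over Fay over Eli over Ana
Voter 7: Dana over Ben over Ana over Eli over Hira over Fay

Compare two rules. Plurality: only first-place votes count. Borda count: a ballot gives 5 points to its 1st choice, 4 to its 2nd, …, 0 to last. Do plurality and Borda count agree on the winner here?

Plurality first-place counts: Eli 1, Dana 3, Fay 0, Ana 0, Ben 1, Hira 2 → Dana.
Borda totals: Eli 13, Dana 22, Fay 17, Ana 7, Ben 24, Hira 22 → Ben.
The two rules disagree: plurality picks Dana, Borda picks Ben.

No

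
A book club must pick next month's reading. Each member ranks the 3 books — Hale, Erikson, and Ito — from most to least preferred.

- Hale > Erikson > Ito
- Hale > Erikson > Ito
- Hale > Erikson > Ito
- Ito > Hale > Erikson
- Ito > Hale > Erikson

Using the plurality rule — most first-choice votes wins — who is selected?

First-place vote totals:
  Hale: 3
  Erikson: 0
  Ito: 2
Hale has the most first-place votes.

Hale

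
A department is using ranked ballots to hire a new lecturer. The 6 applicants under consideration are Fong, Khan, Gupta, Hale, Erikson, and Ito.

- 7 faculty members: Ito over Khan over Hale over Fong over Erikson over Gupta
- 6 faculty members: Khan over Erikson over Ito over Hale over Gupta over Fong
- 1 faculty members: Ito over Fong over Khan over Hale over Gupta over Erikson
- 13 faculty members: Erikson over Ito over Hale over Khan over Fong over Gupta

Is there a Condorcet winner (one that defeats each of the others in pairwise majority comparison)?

No

Head-to-head results (27 voters total):
Fong vs Khan: Khan wins 26–1.
Fong vs Gupta: Fong wins 21–6.
Fong vs Hale: Hale wins 26–1.
Fong vs Erikson: Erikson wins 19–8.
Fong vs Ito: Ito wins 27–0.
Khan vs Gupta: Khan wins 27–0.
Khan vs Hale: Khan wins 14–13.
Khan vs Erikson: Khan wins 14–13.
Khan vs Ito: Ito wins 21–6.
Gupta vs Hale: Hale wins 27–0.
Gupta vs Erikson: Erikson wins 26–1.
Gupta vs Ito: Ito wins 27–0.
Hale vs Erikson: Erikson wins 19–8.
Hale vs Ito: Ito wins 27–0.
Erikson vs Ito: Erikson wins 19–8.
No candidate beats all others: Khan beats Erikson beats Ito beats Khan, a majority cycle.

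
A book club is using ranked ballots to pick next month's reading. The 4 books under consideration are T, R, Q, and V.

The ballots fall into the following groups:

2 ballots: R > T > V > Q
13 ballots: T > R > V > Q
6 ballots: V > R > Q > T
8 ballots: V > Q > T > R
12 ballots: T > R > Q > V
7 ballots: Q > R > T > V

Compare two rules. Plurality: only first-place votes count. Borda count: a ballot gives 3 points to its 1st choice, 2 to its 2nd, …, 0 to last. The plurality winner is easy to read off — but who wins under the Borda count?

T

Plurality first-place counts: T 25, R 2, Q 7, V 14 → T.
Borda totals: T 94, R 82, Q 55, V 57 → T.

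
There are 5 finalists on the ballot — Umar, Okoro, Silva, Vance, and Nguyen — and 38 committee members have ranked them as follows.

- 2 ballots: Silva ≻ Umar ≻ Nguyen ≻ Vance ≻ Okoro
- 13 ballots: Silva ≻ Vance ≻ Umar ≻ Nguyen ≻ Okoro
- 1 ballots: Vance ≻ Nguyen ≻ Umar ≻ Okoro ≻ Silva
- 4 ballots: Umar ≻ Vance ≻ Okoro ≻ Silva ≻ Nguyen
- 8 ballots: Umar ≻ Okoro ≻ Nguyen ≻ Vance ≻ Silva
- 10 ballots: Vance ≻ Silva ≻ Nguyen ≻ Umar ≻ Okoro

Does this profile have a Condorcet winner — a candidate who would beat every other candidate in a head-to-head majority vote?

Head-to-head results (38 voters total):
Umar vs Okoro: Umar wins 38–0.
Umar vs Silva: Silva wins 25–13.
Umar vs Vance: Vance wins 24–14.
Umar vs Nguyen: Umar wins 27–11.
Okoro vs Silva: Silva wins 25–13.
Okoro vs Vance: Vance wins 30–8.
Okoro vs Nguyen: Nguyen wins 26–12.
Silva vs Vance: Vance wins 23–15.
Silva vs Nguyen: Silva wins 29–9.
Vance vs Nguyen: Vance wins 28–10.
Vance beats each rival — Umar (24–14), Okoro (30–8), Silva (23–15), Nguyen (28–10) — so Vance is the Condorcet winner.

Yes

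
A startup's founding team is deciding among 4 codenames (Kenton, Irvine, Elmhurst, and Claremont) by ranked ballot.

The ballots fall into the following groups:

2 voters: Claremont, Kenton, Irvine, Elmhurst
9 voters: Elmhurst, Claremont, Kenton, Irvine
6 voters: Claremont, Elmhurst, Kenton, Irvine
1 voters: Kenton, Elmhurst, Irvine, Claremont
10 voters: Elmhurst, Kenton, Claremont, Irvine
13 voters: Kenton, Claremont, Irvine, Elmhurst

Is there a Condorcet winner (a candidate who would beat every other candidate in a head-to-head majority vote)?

No

Head-to-head results (41 voters total):
Kenton vs Irvine: Kenton wins 41–0.
Kenton vs Elmhurst: Elmhurst wins 25–16.
Kenton vs Claremont: Kenton wins 24–17.
Irvine vs Elmhurst: Elmhurst wins 26–15.
Irvine vs Claremont: Claremont wins 40–1.
Elmhurst vs Claremont: Claremont wins 21–20.
No candidate beats all others: Kenton beats Claremont beats Elmhurst beats Kenton, a majority cycle.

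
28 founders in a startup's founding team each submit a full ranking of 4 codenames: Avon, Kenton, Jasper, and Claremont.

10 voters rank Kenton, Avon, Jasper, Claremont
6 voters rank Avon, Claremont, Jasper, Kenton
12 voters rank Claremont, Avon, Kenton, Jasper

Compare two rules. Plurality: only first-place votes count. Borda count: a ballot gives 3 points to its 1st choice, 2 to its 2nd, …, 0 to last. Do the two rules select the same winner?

No

Plurality first-place counts: Avon 6, Kenton 10, Jasper 0, Claremont 12 → Claremont.
Borda totals: Avon 62, Kenton 42, Jasper 16, Claremont 48 → Avon.
The two rules disagree: plurality picks Claremont, Borda picks Avon.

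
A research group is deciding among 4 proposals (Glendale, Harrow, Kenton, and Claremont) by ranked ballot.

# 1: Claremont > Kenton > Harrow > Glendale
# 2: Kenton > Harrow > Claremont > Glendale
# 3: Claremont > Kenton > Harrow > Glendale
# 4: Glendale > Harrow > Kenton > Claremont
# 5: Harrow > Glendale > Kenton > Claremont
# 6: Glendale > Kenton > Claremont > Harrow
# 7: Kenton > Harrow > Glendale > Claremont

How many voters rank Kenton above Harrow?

Ballots ranking Kenton above Harrow: 5.
Ballots ranking Harrow above Kenton: 2.
So 5 of 7 voters prefer Kenton to Harrow.

5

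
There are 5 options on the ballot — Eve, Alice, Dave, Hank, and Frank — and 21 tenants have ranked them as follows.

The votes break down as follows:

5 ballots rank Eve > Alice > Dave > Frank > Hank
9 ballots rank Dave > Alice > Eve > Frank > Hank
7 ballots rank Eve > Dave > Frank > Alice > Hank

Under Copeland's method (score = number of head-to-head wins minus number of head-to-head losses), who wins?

Eve

Pairwise results:
  Eve vs Alice: Eve wins 12–9.
  Eve vs Dave: Eve wins 12–9.
  Eve vs Hank: Eve wins 21–0.
  Eve vs Frank: Eve wins 21–0.
  Alice vs Dave: Dave wins 16–5.
  Alice vs Hank: Alice wins 21–0.
  Alice vs Frank: Alice wins 14–7.
  Dave vs Hank: Dave wins 21–0.
  Dave vs Frank: Dave wins 21–0.
  Hank vs Frank: Frank wins 21–0.
Copeland scores (wins − losses):
  Eve: 4 − 0 = 4
  Alice: 2 − 2 = 0
  Dave: 3 − 1 = 2
  Hank: 0 − 4 = -4
  Frank: 1 − 3 = -2
Eve has the best Copeland score.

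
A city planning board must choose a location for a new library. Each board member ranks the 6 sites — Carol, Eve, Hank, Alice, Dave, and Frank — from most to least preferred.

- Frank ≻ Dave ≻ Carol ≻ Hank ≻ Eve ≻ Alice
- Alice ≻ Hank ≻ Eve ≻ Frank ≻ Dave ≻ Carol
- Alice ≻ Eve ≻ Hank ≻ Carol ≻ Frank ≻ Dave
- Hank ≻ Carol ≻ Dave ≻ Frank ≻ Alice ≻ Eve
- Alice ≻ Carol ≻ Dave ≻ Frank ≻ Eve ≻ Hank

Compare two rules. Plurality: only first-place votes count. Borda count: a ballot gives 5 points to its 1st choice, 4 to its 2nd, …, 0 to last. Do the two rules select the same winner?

Yes

Plurality first-place counts: Carol 0, Eve 0, Hank 1, Alice 3, Dave 0, Frank 1 → Alice.
Borda totals: Carol 13, Eve 9, Hank 14, Alice 16, Dave 11, Frank 12 → Alice.
The two rules agree on Alice.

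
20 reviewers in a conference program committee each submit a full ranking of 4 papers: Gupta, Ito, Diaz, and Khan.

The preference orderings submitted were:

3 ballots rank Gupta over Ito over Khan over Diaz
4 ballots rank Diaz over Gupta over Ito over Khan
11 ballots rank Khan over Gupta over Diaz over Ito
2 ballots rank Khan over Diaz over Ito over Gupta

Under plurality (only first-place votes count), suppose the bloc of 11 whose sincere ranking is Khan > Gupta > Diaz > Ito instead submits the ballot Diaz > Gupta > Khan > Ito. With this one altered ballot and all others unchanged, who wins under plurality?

Diaz

First-place totals with the altered ballot: Gupta 3, Ito 0, Diaz 15, Khan 2.
The switch changes the winner from Khan to Diaz.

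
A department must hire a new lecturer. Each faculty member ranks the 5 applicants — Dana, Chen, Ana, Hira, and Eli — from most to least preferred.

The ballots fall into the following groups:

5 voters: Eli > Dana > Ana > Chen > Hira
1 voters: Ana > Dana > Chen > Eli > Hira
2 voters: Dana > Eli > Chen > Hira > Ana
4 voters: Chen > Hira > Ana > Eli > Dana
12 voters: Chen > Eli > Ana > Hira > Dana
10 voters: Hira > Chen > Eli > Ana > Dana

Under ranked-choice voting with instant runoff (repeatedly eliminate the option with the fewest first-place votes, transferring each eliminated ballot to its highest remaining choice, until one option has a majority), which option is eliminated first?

Round 1: Chen 16, Hira 10, Eli 5, Dana 2, Ana 1. Ana has the fewest and is eliminated.
Round 2: Chen 16, Hira 10, Eli 5, Dana 3. Dana has the fewest and is eliminated.
Round 3: Chen 17, Hira 10, Eli 7. Eli has the fewest and is eliminated.
Round 4: Chen 24, Hira 10. Chen has a majority.

Ana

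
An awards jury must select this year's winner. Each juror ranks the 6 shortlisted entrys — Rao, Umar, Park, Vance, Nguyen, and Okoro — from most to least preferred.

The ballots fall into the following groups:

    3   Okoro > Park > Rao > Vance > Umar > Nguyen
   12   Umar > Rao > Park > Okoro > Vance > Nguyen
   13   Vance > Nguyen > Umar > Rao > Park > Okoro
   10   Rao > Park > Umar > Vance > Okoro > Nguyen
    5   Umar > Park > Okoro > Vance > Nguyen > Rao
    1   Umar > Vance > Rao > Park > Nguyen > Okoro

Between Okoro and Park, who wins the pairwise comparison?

Ballots ranking Okoro above Park: 3.
Ballots ranking Park above Okoro: 12+13+10+5+1 = 41.
Park wins the head-to-head, 41–3.

Park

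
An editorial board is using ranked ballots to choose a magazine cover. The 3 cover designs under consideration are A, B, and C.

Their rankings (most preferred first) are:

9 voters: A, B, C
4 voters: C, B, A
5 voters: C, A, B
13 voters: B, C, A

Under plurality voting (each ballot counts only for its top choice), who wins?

First-place vote totals:
  A: 9
  B: 13
  C: 9
B has the most first-place votes.

B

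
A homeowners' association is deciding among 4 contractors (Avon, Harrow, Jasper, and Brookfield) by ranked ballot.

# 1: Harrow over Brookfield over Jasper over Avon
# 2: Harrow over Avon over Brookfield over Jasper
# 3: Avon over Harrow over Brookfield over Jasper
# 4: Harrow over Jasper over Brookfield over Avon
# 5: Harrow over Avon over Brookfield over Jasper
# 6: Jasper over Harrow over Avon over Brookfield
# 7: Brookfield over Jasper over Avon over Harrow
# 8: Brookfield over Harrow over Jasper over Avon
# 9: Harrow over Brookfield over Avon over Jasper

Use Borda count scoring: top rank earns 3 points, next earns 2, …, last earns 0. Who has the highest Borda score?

Borda scores:
  Avon: 0 + 2 + 3 + 0 + 2 + 1 + 1 + 0 + 1 = 10
  Harrow: 3 + 3 + 2 + 3 + 3 + 2 + 0 + 2 + 3 = 21
  Jasper: 1 + 0 + 0 + 2 + 0 + 3 + 2 + 1 + 0 = 9
  Brookfield: 2 + 1 + 1 + 1 + 1 + 0 + 3 + 3 + 2 = 14
Harrow has the highest total.

Harrow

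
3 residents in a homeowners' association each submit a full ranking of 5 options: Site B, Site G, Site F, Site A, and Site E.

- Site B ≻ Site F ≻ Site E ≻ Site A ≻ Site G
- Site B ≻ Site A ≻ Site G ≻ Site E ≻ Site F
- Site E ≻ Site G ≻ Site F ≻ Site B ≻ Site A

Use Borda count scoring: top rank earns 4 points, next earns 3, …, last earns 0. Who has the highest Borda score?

Borda scores:
  Site B: 4 + 4 + 1 = 9
  Site G: 0 + 2 + 3 = 5
  Site F: 3 + 0 + 2 = 5
  Site A: 1 + 3 + 0 = 4
  Site E: 2 + 1 + 4 = 7
Site B has the highest total.

Site B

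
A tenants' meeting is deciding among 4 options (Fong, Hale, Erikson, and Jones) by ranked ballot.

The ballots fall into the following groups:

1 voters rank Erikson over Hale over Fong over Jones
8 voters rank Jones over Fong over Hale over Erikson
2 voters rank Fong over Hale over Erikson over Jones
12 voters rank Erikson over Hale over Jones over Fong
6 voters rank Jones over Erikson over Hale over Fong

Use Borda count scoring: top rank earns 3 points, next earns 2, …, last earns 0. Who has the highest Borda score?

Jones

Borda scores:
  Fong: 1 + 8·2 + 2·3 + 12·0 + 6·0 = 23
  Hale: 2 + 8·1 + 2·2 + 12·2 + 6·1 = 44
  Erikson: 3 + 8·0 + 2·1 + 12·3 + 6·2 = 53
  Jones: 0 + 8·3 + 2·0 + 12·1 + 6·3 = 54
Jones has the highest total.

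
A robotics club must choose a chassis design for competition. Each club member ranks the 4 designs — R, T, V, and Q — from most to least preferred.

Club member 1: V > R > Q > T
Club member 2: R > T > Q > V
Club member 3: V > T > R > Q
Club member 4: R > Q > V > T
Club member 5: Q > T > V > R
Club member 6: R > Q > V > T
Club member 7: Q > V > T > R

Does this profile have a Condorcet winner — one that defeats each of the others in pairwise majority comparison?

No

Head-to-head results (7 voters total):
R vs T: R wins 4–3.
R vs V: V wins 4–3.
R vs Q: R wins 5–2.
T vs V: V wins 5–2.
T vs Q: Q wins 5–2.
V vs Q: Q wins 5–2.
No candidate beats all others: R beats Q beats V beats R, a majority cycle.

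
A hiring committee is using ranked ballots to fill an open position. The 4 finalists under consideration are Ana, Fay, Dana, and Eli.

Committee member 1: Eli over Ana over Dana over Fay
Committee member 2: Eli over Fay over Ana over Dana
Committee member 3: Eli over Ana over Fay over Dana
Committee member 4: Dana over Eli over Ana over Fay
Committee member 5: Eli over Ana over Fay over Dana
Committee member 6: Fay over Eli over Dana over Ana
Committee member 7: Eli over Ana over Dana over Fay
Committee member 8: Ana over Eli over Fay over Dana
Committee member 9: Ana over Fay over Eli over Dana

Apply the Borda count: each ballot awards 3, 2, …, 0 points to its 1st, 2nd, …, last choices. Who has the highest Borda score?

Borda scores:
  Ana: 2 + 1 + 2 + 1 + 2 + 0 + 2 + 3 + 3 = 16
  Fay: 0 + 2 + 1 + 0 + 1 + 3 + 0 + 1 + 2 = 10
  Dana: 1 + 0 + 0 + 3 + 0 + 1 + 1 + 0 + 0 = 6
  Eli: 3 + 3 + 3 + 2 + 3 + 2 + 3 + 2 + 1 = 22
Eli has the highest total.

Eli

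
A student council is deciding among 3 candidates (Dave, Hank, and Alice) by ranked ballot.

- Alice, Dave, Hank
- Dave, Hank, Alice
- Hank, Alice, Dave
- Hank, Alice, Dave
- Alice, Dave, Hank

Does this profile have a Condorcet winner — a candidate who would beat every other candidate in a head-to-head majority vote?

No

Head-to-head results (5 voters total):
Dave vs Hank: Dave wins 3–2.
Dave vs Alice: Alice wins 4–1.
Hank vs Alice: Hank wins 3–2.
No candidate beats all others: Dave beats Hank beats Alice beats Dave, a majority cycle.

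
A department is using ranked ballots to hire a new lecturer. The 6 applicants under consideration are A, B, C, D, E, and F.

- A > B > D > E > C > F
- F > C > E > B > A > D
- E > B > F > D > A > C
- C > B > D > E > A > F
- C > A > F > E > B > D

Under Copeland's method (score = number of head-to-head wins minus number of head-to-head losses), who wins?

C

Pairwise results:
  A vs B: B wins 3–2.
  A vs C: C wins 3–2.
  A vs D: A wins 3–2.
  A vs E: E wins 3–2.
  A vs F: A wins 3–2.
  B vs C: C wins 3–2.
  B vs D: B wins 5–0.
  B vs E: E wins 3–2.
  B vs F: B wins 3–2.
  C vs D: C wins 3–2.
  C vs E: C wins 3–2.
  C vs F: C wins 3–2.
  D vs E: E wins 3–2.
  D vs F: F wins 3–2.
  E vs F: E wins 3–2.
Copeland scores (wins − losses):
  A: 2 − 3 = -1
  B: 3 − 2 = 1
  C: 5 − 0 = 5
  D: 0 − 5 = -5
  E: 4 − 1 = 3
  F: 1 − 4 = -3
C has the best Copeland score.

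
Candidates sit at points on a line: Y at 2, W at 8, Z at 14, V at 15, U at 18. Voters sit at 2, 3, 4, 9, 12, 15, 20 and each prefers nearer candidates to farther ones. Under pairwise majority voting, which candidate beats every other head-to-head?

With single-peaked preferences on a line, the Condorcet winner is the candidate closest to the median voter.
The median voter (position 9) is closest to W at 8.
Check: W vs Z — voters closer to W: 4 of 7.

W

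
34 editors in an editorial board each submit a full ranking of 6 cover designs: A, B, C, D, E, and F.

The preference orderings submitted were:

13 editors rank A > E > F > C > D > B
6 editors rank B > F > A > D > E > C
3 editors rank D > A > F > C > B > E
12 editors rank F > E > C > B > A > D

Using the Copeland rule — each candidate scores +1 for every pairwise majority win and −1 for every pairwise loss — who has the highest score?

F

Pairwise results:
  A vs B: B wins 18–16.
  A vs C: A wins 22–12.
  A vs D: A wins 31–3.
  A vs E: A wins 22–12.
  A vs F: F wins 18–16.
  B vs C: C wins 28–6.
  B vs D: B wins 18–16.
  B vs E: E wins 25–9.
  B vs F: F wins 28–6.
  C vs D: C wins 25–9.
  C vs E: E wins 31–3.
  C vs F: F wins 34–0.
  D vs E: E wins 25–9.
  D vs F: F wins 31–3.
  E vs F: F wins 21–13.
Copeland scores (wins − losses):
  A: 3 − 2 = 1
  B: 2 − 3 = -1
  C: 2 − 3 = -1
  D: 0 − 5 = -5
  E: 3 − 2 = 1
  F: 5 − 0 = 5
F has the best Copeland score.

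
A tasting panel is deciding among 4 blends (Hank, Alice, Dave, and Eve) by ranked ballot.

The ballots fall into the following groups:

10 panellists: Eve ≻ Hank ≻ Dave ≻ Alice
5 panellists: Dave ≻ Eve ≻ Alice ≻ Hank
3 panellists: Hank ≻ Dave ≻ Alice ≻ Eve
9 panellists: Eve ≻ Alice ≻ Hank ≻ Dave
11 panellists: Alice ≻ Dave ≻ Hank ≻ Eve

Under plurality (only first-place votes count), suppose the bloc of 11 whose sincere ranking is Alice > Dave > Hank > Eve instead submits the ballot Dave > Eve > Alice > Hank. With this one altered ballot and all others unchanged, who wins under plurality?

First-place totals with the altered ballot: Hank 3, Alice 0, Dave 16, Eve 19.
The winner is unchanged: still Eve.

Eve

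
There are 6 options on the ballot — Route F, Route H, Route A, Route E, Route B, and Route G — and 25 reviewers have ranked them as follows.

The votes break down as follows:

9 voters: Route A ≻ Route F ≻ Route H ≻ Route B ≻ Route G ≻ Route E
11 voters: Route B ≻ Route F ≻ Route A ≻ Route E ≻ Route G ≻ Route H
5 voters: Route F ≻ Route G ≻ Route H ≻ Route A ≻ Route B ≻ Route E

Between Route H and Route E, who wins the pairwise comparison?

Ballots ranking Route H above Route E: 9+5 = 14.
Ballots ranking Route E above Route H: 11.
Route H wins the head-to-head, 14–11.

Route H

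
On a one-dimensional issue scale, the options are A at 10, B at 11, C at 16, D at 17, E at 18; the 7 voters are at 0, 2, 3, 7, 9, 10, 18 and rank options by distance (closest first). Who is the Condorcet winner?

With single-peaked preferences on a line, the Condorcet winner is the candidate closest to the median voter.
The median voter (position 7) is closest to A at 10.
Check: A vs C — voters closer to A: 6 of 7.

A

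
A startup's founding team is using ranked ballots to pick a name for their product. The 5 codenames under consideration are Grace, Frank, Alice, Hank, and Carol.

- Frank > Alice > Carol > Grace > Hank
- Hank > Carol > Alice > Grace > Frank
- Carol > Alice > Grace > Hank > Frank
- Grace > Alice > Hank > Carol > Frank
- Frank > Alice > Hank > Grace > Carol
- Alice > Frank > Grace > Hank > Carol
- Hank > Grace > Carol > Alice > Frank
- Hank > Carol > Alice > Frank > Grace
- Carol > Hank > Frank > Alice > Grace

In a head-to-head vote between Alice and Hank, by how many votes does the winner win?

1

Ballots ranking Alice above Hank: 5.
Ballots ranking Hank above Alice: 4.
Alice wins 5–4, a margin of 1.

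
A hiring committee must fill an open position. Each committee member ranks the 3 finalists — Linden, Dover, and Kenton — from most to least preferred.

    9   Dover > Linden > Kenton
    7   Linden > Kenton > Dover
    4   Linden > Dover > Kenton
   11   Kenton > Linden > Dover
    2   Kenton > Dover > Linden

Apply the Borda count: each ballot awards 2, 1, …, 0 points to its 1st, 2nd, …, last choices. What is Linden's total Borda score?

Borda scores:
  Linden: 9·1 + 7·2 + 4·2 + 11·1 + 2·0 = 42
  Dover: 9·2 + 7·0 + 4·1 + 11·0 + 2·1 = 24
  Kenton: 9·0 + 7·1 + 4·0 + 11·2 + 2·2 = 33

42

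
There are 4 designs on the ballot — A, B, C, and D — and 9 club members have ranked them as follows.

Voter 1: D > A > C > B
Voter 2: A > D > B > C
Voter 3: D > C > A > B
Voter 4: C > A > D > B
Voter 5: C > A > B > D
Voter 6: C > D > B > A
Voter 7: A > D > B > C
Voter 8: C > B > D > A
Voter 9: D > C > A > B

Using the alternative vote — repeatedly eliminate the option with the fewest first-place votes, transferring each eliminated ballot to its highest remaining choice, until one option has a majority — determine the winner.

Round 1: C 4, D 3, A 2, B 0. B has the fewest and is eliminated.
Round 2: C 4, D 3, A 2. A has the fewest and is eliminated.
Round 3: D 5, C 4. D has a majority.

D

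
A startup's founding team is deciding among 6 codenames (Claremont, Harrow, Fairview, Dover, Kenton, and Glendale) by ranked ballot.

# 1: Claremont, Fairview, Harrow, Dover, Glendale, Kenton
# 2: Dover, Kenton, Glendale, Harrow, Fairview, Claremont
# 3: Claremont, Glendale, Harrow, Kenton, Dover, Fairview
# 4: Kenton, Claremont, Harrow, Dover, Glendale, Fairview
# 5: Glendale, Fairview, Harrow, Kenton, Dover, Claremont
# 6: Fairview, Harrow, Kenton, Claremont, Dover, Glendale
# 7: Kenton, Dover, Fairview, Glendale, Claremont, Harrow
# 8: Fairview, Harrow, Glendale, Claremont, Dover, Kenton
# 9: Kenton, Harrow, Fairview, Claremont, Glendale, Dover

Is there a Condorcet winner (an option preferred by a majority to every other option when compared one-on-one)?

No

Head-to-head results (9 voters total):
Claremont vs Harrow: Harrow wins 5–4.
Claremont vs Fairview: Fairview wins 6–3.
Claremont vs Dover: Claremont wins 6–3.
Claremont vs Kenton: Kenton wins 6–3.
Claremont vs Glendale: Claremont wins 5–4.
Harrow vs Fairview: Fairview wins 5–4.
Harrow vs Dover: Harrow wins 7–2.
Harrow vs Kenton: Harrow wins 5–4.
Harrow vs Glendale: Harrow wins 5–4.
Fairview vs Dover: Fairview wins 5–4.
Fairview vs Kenton: Kenton wins 5–4.
Fairview vs Glendale: Fairview wins 5–4.
Dover vs Kenton: Kenton wins 6–3.
Dover vs Glendale: Dover wins 5–4.
Kenton vs Glendale: Kenton wins 5–4.
No candidate beats all others: Harrow beats Kenton beats Fairview beats Harrow, a majority cycle.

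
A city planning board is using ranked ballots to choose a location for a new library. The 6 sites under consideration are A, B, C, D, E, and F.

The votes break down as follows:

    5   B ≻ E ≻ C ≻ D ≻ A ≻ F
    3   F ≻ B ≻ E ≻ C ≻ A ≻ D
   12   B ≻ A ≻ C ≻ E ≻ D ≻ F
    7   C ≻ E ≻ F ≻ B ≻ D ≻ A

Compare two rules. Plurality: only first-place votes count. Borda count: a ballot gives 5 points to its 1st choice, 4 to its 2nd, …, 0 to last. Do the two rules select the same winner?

Yes

Plurality first-place counts: A 0, B 17, C 7, D 0, E 0, F 3 → B.
Borda totals: A 56, B 111, C 92, D 29, E 81, F 36 → B.
The two rules agree on B.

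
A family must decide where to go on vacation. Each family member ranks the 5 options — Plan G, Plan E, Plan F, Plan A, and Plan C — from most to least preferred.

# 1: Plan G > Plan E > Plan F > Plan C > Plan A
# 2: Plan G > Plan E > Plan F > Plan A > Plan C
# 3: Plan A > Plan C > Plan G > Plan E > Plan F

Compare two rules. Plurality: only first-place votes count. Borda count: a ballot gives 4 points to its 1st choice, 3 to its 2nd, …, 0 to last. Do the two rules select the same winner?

Plurality first-place counts: Plan G 2, Plan E 0, Plan F 0, Plan A 1, Plan C 0 → Plan G.
Borda totals: Plan G 10, Plan E 7, Plan F 4, Plan A 5, Plan C 4 → Plan G.
The two rules agree on Plan G.

Yes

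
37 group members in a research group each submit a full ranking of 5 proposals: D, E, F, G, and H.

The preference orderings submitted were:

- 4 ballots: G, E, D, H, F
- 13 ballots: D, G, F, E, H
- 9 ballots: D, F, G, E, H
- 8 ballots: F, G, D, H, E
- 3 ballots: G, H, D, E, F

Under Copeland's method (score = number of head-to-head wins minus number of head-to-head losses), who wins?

Pairwise results:
  D vs E: D wins 33–4.
  D vs F: D wins 29–8.
  D vs G: D wins 22–15.
  D vs H: D wins 34–3.
  E vs F: F wins 30–7.
  E vs G: G wins 37–0.
  E vs H: E wins 26–11.
  F vs G: G wins 20–17.
  F vs H: F wins 30–7.
  G vs H: G wins 37–0.
Copeland scores (wins − losses):
  D: 4 − 0 = 4
  E: 1 − 3 = -2
  F: 2 − 2 = 0
  G: 3 − 1 = 2
  H: 0 − 4 = -4
D has the best Copeland score.

D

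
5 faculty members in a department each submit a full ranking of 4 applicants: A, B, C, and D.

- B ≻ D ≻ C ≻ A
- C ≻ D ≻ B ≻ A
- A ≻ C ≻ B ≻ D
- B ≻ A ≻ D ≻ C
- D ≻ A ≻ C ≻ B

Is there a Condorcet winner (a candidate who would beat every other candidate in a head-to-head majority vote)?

No

Head-to-head results (5 voters total):
A vs B: B wins 3–2.
A vs C: A wins 3–2.
A vs D: D wins 3–2.
B vs C: C wins 3–2.
B vs D: B wins 3–2.
C vs D: D wins 3–2.
No candidate beats all others: A beats C beats B beats A, a majority cycle.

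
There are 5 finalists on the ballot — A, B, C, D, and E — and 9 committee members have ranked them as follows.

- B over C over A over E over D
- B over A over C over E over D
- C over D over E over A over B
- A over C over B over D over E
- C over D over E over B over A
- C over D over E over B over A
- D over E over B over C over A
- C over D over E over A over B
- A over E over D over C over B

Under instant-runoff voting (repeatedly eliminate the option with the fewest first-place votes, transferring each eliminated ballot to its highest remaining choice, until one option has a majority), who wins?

Round 1: C 4, A 2, B 2, D 1, E 0. E has the fewest and is eliminated.
Round 2: C 4, A 2, B 2, D 1. D has the fewest and is eliminated.
Round 3: C 4, B 3, A 2. A has the fewest and is eliminated.
Round 4: C 6, B 3. C has a majority.

C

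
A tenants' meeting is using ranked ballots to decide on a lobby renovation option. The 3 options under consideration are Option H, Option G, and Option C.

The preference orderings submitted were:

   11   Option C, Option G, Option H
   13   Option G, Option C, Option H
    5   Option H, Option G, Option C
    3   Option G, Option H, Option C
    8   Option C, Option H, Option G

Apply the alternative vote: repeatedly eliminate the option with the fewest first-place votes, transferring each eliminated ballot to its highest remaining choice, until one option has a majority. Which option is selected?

Round 1: Option C 19, Option G 16, Option H 5. Option H has the fewest and is eliminated.
Round 2: Option G 21, Option C 19. Option G has a majority.

Option G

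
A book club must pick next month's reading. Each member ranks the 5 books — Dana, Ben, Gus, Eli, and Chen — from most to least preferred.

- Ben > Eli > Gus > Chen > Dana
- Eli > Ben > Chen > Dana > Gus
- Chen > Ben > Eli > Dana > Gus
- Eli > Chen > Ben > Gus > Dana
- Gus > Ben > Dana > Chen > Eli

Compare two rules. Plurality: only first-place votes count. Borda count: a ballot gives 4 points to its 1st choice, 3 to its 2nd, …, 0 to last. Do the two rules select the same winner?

No

Plurality first-place counts: Dana 0, Ben 1, Gus 1, Eli 2, Chen 1 → Eli.
Borda totals: Dana 4, Ben 15, Gus 7, Eli 13, Chen 11 → Ben.
The two rules disagree: plurality picks Eli, Borda picks Ben.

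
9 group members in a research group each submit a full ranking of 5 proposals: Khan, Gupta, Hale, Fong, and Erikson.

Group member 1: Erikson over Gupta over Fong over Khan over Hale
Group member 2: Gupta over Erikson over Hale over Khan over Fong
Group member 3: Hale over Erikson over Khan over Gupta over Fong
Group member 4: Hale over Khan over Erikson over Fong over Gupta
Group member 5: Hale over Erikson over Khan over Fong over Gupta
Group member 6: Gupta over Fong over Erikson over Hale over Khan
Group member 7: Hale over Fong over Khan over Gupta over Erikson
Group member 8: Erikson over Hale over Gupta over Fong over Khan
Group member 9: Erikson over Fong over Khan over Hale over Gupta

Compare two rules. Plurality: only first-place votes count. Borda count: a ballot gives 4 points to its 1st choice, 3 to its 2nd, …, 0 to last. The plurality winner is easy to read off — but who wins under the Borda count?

Erikson

Plurality first-place counts: Khan 0, Gupta 2, Hale 4, Fong 0, Erikson 3 → Hale.
Borda totals: Khan 13, Gupta 15, Hale 23, Fong 14, Erikson 25 → Erikson.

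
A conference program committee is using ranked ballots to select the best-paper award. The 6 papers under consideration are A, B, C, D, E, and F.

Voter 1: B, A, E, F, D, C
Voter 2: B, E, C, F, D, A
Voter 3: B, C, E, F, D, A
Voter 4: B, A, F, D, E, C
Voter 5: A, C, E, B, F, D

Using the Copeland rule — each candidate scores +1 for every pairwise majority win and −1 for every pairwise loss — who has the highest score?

B

Pairwise results:
  A vs B: B wins 4–1.
  A vs C: A wins 3–2.
  A vs D: A wins 3–2.
  A vs E: A wins 3–2.
  A vs F: A wins 3–2.
  B vs C: B wins 4–1.
  B vs D: B wins 5–0.
  B vs E: B wins 4–1.
  B vs F: B wins 5–0.
  C vs D: C wins 3–2.
  C vs E: E wins 3–2.
  C vs F: C wins 3–2.
  D vs E: E wins 4–1.
  D vs F: F wins 5–0.
  E vs F: E wins 4–1.
Copeland scores (wins − losses):
  A: 4 − 1 = 3
  B: 5 − 0 = 5
  C: 2 − 3 = -1
  D: 0 − 5 = -5
  E: 3 − 2 = 1
  F: 1 − 4 = -3
B has the best Copeland score.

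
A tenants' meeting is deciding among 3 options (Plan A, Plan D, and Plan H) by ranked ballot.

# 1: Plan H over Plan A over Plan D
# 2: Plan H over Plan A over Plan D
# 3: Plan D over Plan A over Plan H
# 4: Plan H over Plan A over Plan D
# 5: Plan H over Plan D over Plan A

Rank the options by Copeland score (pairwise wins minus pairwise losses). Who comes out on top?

Pairwise results:
  Plan A vs Plan D: Plan A wins 3–2.
  Plan A vs Plan H: Plan H wins 4–1.
  Plan D vs Plan H: Plan H wins 4–1.
Copeland scores (wins − losses):
  Plan A: 1 − 1 = 0
  Plan D: 0 − 2 = -2
  Plan H: 2 − 0 = 2
Plan H has the best Copeland score.

Plan H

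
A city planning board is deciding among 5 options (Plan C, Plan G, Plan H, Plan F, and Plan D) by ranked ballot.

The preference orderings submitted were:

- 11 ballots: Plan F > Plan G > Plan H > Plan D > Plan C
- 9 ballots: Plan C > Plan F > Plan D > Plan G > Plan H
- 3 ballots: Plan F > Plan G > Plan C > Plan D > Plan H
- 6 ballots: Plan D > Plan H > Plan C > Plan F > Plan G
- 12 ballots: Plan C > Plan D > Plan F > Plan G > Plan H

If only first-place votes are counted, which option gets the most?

Plan C

First-place vote totals:
  Plan C: 21
  Plan G: 0
  Plan H: 0
  Plan F: 14
  Plan D: 6
Plan C has the most first-place votes.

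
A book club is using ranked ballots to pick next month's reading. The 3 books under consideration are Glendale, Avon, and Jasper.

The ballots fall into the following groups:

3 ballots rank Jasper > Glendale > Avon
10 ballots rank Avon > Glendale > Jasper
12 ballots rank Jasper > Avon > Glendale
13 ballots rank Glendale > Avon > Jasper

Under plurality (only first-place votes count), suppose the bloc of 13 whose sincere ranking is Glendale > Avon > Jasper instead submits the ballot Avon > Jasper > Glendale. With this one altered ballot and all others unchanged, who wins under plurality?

Avon

First-place totals with the altered ballot: Glendale 0, Avon 23, Jasper 15.
The switch changes the winner from Jasper to Avon.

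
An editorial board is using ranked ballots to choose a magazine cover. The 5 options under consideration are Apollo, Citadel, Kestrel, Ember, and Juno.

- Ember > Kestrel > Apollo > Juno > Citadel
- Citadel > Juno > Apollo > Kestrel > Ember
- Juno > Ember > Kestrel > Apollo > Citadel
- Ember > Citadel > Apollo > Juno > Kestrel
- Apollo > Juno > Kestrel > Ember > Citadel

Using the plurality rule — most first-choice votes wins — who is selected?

First-place vote totals:
  Apollo: 1
  Citadel: 1
  Kestrel: 0
  Ember: 2
  Juno: 1
Ember has the most first-place votes.

Ember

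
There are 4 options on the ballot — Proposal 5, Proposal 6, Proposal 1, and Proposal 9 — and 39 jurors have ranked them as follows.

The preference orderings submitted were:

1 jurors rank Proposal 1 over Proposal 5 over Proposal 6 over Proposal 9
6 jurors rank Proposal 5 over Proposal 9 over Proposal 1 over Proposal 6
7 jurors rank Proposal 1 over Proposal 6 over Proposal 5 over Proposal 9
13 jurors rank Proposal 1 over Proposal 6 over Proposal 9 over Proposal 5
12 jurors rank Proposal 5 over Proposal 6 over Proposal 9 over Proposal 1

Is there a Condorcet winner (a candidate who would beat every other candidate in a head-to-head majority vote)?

Head-to-head results (39 voters total):
Proposal 5 vs Proposal 6: Proposal 6 wins 20–19.
Proposal 5 vs Proposal 1: Proposal 1 wins 21–18.
Proposal 5 vs Proposal 9: Proposal 5 wins 26–13.
Proposal 6 vs Proposal 1: Proposal 1 wins 27–12.
Proposal 6 vs Proposal 9: Proposal 6 wins 33–6.
Proposal 1 vs Proposal 9: Proposal 1 wins 21–18.
Proposal 1 beats each rival — Proposal 5 (21–18), Proposal 6 (27–12), Proposal 9 (21–18) — so Proposal 1 is the Condorcet winner.

Yes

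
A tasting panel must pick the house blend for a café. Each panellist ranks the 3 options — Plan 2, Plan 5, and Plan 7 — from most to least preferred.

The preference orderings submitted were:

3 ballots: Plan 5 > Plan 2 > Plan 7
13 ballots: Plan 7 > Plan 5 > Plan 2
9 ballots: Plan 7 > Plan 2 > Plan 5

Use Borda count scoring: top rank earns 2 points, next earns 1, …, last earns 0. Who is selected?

Borda scores:
  Plan 2: 3·1 + 13·0 + 9·1 = 12
  Plan 5: 3·2 + 13·1 + 9·0 = 19
  Plan 7: 3·0 + 13·2 + 9·2 = 44
Plan 7 has the highest total.

Plan 7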